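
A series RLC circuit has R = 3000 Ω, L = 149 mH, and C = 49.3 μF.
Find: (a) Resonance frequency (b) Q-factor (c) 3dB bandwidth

Step 1 — Resonance: ω₀ = 1/√(LC) = 1/√(0.149·4.93e-05) = 369 rad/s.
Step 2 — f₀ = ω₀/(2π) = 58.72 Hz.
Step 3 — Series Q: Q = ω₀L/R = 369·0.149/3000 = 0.01833.
Step 4 — Bandwidth: Δω = ω₀/Q = 2.013e+04 rad/s; BW = Δω/(2π) = 3204 Hz.

(a) f₀ = 58.72 Hz  (b) Q = 0.01833  (c) BW = 3204 Hz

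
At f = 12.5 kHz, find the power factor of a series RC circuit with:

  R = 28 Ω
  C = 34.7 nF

Step 1 — Angular frequency: ω = 2π·f = 2π·1.25e+04 = 7.854e+04 rad/s.
Step 2 — Component impedances:
  R: Z = R = 28 Ω
  C: Z = 1/(jωC) = -j/(ω·C) = 0 - j366.9 Ω
Step 3 — Series combination: Z_total = R + C = 28 - j366.9 Ω = 368∠-85.6° Ω.
Step 4 — Power factor: PF = cos(φ) = Re(Z)/|Z| = 28/368 = 0.07609.
Step 5 — Type: Im(Z) = -366.9 ⇒ leading (phase φ = -85.6°).

PF = 0.07609 (leading, φ = -85.6°)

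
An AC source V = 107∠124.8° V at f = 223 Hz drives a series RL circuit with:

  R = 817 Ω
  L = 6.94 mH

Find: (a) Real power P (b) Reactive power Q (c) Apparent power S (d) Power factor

Step 1 — Angular frequency: ω = 2π·f = 2π·223 = 1401 rad/s.
Step 2 — Component impedances:
  R: Z = R = 817 Ω
  L: Z = jωL = j·1401·0.00694 = 0 + j9.724 Ω
Step 3 — Series combination: Z_total = R + L = 817 + j9.724 Ω = 817.1∠0.7° Ω.
Step 4 — Source phasor: V = 107∠124.8° V = -61.07 + j87.86 V.
Step 5 — Current: I = V / Z = -0.07345 + j0.1084 A = 0.131∠124.1° A.
Step 6 — Complex power: S = V·I* = 14.01 + j0.1668 VA.
Step 7 — Real power: P = Re(S) = 14.01 W.
Step 8 — Reactive power: Q = Im(S) = 0.1668 VAR.
Step 9 — Apparent power: |S| = 14.01 VA.
Step 10 — Power factor: PF = P/|S| = 0.9999 (lagging).

(a) P = 14.01 W  (b) Q = 0.1668 VAR  (c) S = 14.01 VA  (d) PF = 0.9999 (lagging)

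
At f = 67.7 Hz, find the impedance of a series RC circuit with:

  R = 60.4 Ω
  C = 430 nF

Step 1 — Angular frequency: ω = 2π·f = 2π·67.7 = 425.4 rad/s.
Step 2 — Component impedances:
  R: Z = R = 60.4 Ω
  C: Z = 1/(jωC) = -j/(ω·C) = 0 - j5467 Ω
Step 3 — Series combination: Z_total = R + C = 60.4 - j5467 Ω = 5468∠-89.4° Ω.

Z = 60.4 - j5467 Ω = 5468∠-89.4° Ω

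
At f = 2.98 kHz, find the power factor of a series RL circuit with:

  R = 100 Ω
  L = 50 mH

Step 1 — Angular frequency: ω = 2π·f = 2π·2980 = 1.872e+04 rad/s.
Step 2 — Component impedances:
  R: Z = R = 100 Ω
  L: Z = jωL = j·1.872e+04·0.05 = 0 + j936.2 Ω
Step 3 — Series combination: Z_total = R + L = 100 + j936.2 Ω = 941.5∠83.9° Ω.
Step 4 — Power factor: PF = cos(φ) = Re(Z)/|Z| = 100/941.5 = 0.1062.
Step 5 — Type: Im(Z) = 936.2 ⇒ lagging (phase φ = 83.9°).

PF = 0.1062 (lagging, φ = 83.9°)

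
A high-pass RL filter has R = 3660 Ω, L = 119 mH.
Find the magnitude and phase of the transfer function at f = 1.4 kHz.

Step 1 — Angular frequency: ω = 2π·1400 = 8796 rad/s.
Step 2 — Transfer function: H(jω) = jωL/(R + jωL).
Step 3 — Numerator jωL = j·1047; denominator R + jωL = 3660 + j1047.
Step 4 — H = 0.07561 + j0.2644.
Step 5 — Magnitude: |H| = 0.275 (-11.2 dB); phase: φ = 74.0°.

|H| = 0.275 (-11.2 dB), φ = 74.0°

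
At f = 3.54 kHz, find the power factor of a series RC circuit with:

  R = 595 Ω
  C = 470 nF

Step 1 — Angular frequency: ω = 2π·f = 2π·3540 = 2.224e+04 rad/s.
Step 2 — Component impedances:
  R: Z = R = 595 Ω
  C: Z = 1/(jωC) = -j/(ω·C) = 0 - j95.66 Ω
Step 3 — Series combination: Z_total = R + C = 595 - j95.66 Ω = 602.6∠-9.1° Ω.
Step 4 — Power factor: PF = cos(φ) = Re(Z)/|Z| = 595/602.64 = 0.9873.
Step 5 — Type: Im(Z) = -95.66 ⇒ leading (phase φ = -9.1°).

PF = 0.9873 (leading, φ = -9.1°)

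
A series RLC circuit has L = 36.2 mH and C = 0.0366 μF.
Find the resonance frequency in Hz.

Step 1 — Resonance condition Im(Z)=0 gives ω₀ = 1/√(LC).
Step 2 — ω₀ = 1/√(0.0362·3.66e-08) = 2.747e+04 rad/s.
Step 3 — f₀ = ω₀/(2π) = 4372 Hz.

f₀ = 4372 Hz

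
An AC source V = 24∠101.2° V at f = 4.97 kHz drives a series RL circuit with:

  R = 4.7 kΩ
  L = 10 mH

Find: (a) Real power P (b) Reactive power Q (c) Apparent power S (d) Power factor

Step 1 — Angular frequency: ω = 2π·f = 2π·4970 = 3.123e+04 rad/s.
Step 2 — Component impedances:
  R: Z = R = 4700 Ω
  L: Z = jωL = j·3.123e+04·0.01 = 0 + j312.3 Ω
Step 3 — Series combination: Z_total = R + L = 4700 + j312.3 Ω = 4710∠3.8° Ω.
Step 4 — Source phasor: V = 24∠101.2° V = -4.662 + j23.54 V.
Step 5 — Current: I = V / Z = -0.0006561 + j0.005053 A = 0.005095∠97.4° A.
Step 6 — Complex power: S = V·I* = 0.122 + j0.008107 VA.
Step 7 — Real power: P = Re(S) = 0.122 W.
Step 8 — Reactive power: Q = Im(S) = 0.008107 VAR.
Step 9 — Apparent power: |S| = 0.1223 VA.
Step 10 — Power factor: PF = P/|S| = 0.9978 (lagging).

(a) P = 0.122 W  (b) Q = 0.008107 VAR  (c) S = 0.1223 VA  (d) PF = 0.9978 (lagging)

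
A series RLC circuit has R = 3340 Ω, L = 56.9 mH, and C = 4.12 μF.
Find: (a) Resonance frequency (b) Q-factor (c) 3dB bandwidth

Step 1 — Resonance condition Im(Z)=0 gives ω₀ = 1/√(LC).
Step 2 — ω₀ = 1/√(0.0569·4.12e-06) = 2065 rad/s.
Step 3 — f₀ = ω₀/(2π) = 328.7 Hz.
Step 4 — Series Q: Q = ω₀L/R = 2065·0.0569/3340 = 0.03519.
Step 5 — 3dB bandwidth: Δω = ω₀/Q = 5.87e+04 rad/s; BW = Δω/(2π) = 9342 Hz.

(a) f₀ = 328.7 Hz  (b) Q = 0.03519  (c) BW = 9342 Hz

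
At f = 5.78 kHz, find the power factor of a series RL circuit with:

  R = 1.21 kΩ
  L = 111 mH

Step 1 — Angular frequency: ω = 2π·f = 2π·5780 = 3.632e+04 rad/s.
Step 2 — Component impedances:
  R: Z = R = 1210 Ω
  L: Z = jωL = j·3.632e+04·0.111 = 0 + j4031 Ω
Step 3 — Series combination: Z_total = R + L = 1210 + j4031 Ω = 4209∠73.3° Ω.
Step 4 — Power factor: PF = cos(φ) = Re(Z)/|Z| = 1210/4209 = 0.2875.
Step 5 — Type: Im(Z) = 4031 ⇒ lagging (phase φ = 73.3°).

PF = 0.2875 (lagging, φ = 73.3°)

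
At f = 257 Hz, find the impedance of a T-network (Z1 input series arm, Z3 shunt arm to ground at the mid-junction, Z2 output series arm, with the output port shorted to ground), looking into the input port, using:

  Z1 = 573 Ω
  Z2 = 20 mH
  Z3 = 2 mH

Step 1 — Angular frequency: ω = 2π·f = 2π·257 = 1615 rad/s.
Step 2 — Component impedances:
  Z1: Z = R = 573 Ω
  Z2: Z = jωL = j·1615·0.02 = 0 + j32.3 Ω
  Z3: Z = jωL = j·1615·0.002 = 0 + j3.23 Ω
Step 3 — With the output port shorted to ground, the output series arm Z2 runs from the junction to ground; the shunt arm Z3 also runs from the junction to ground. They appear in parallel: Z3 || Z2 = 0 + j2.936 Ω.
Step 4 — Series with input arm Z1: Z_in = Z1 + (Z3 || Z2) = 573 + j2.936 Ω = 573∠0.3° Ω.

Z = 573 + j2.936 Ω = 573∠0.3° Ω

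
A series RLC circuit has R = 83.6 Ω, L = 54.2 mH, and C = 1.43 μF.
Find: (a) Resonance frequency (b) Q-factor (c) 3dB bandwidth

Step 1 — Resonance: ω₀ = 1/√(LC) = 1/√(0.0542·1.43e-06) = 3592 rad/s.
Step 2 — f₀ = ω₀/(2π) = 571.7 Hz.
Step 3 — Series Q: Q = ω₀L/R = 3592·0.0542/83.6 = 2.329.
Step 4 — Bandwidth: Δω = ω₀/Q = 1542 rad/s; BW = Δω/(2π) = 245.5 Hz.

(a) f₀ = 571.7 Hz  (b) Q = 2.329  (c) BW = 245.5 Hz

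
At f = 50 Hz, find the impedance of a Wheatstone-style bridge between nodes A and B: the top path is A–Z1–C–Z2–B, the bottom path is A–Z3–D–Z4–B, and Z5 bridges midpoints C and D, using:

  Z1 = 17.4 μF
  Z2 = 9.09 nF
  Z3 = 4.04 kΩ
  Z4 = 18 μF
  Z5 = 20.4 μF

Step 1 — Angular frequency: ω = 2π·f = 2π·50 = 314.2 rad/s.
Step 2 — Component impedances:
  Z1: Z = 1/(jωC) = -j/(ω·C) = 0 - j182.9 Ω
  Z2: Z = 1/(jωC) = -j/(ω·C) = 0 - j3.502e+05 Ω
  Z3: Z = R = 4040 Ω
  Z4: Z = 1/(jωC) = -j/(ω·C) = 0 - j176.8 Ω
  Z5: Z = 1/(jωC) = -j/(ω·C) = 0 - j156 Ω
Step 3 — Bridge requires nodal analysis (the Z5 bridge couples midpoints C and D, so the two paths cannot be reduced to a simple series/parallel combination). Setting node B to ground and injecting 1 A at node A, the 3-node admittance system at A, C, D solves to V_A = Z_AB = 28.22 - j513.1 Ω = 513.9∠-86.9° Ω.

Z = 28.22 - j513.1 Ω = 513.9∠-86.9° Ω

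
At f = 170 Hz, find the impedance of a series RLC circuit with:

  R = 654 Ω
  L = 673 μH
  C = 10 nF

Step 1 — Angular frequency: ω = 2π·f = 2π·170 = 1068 rad/s.
Step 2 — Component impedances:
  R: Z = R = 654 Ω
  L: Z = jωL = j·1068·0.000673 = 0 + j0.7189 Ω
  C: Z = 1/(jωC) = -j/(ω·C) = 0 - j9.362e+04 Ω
Step 3 — Series combination: Z_total = R + L + C = 654 - j9.362e+04 Ω = 9.362e+04∠-89.6° Ω.

Z = 654 - j9.362e+04 Ω = 9.362e+04∠-89.6° Ω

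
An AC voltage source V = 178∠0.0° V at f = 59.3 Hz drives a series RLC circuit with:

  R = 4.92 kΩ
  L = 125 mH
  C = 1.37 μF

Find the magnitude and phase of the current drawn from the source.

Step 1 — Angular frequency: ω = 2π·f = 2π·59.3 = 372.6 rad/s.
Step 2 — Component impedances:
  R: Z = R = 4920 Ω
  L: Z = jωL = j·372.6·0.125 = 0 + j46.57 Ω
  C: Z = 1/(jωC) = -j/(ω·C) = 0 - j1959 Ω
Step 3 — Series combination: Z_total = R + L + C = 4920 - j1912 Ω = 5279∠-21.2° Ω.
Step 4 — Source phasor: V = 178∠0.0° V = 178 V.
Step 5 — Ohm's law: I = V / Z_total = (178) / (4920 - j1912) = 0.03143 + j0.01222 A.
Step 6 — Convert to polar: |I| = 0.03372 A, ∠I = 21.2°.

I = 0.03372∠21.2° A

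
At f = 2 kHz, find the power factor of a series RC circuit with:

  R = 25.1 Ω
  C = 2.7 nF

Step 1 — Angular frequency: ω = 2π·f = 2π·2000 = 1.257e+04 rad/s.
Step 2 — Component impedances:
  R: Z = R = 25.1 Ω
  C: Z = 1/(jωC) = -j/(ω·C) = 0 - j2.947e+04 Ω
Step 3 — Series combination: Z_total = R + C = 25.1 - j2.947e+04 Ω = 2.947e+04∠-90.0° Ω.
Step 4 — Power factor: PF = cos(φ) = Re(Z)/|Z| = 25.1/29473 = 0.0008516.
Step 5 — Type: Im(Z) = -2.947e+04 ⇒ leading (phase φ = -90.0°).

PF = 0.0008516 (leading, φ = -90.0°)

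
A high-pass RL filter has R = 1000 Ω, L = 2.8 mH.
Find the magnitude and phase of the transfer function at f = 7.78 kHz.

Step 1 — Angular frequency: ω = 2π·7780 = 4.888e+04 rad/s.
Step 2 — Transfer function: H(jω) = jωL/(R + jωL).
Step 3 — Numerator jωL = j·136.9; denominator R + jωL = 1000 + j136.9.
Step 4 — H = 0.01839 + j0.1344.
Step 5 — Magnitude: |H| = 0.1356 (-17.4 dB); phase: φ = 82.2°.

|H| = 0.1356 (-17.4 dB), φ = 82.2°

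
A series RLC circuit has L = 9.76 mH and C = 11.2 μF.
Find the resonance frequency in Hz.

Step 1 — Resonance condition Im(Z)=0 gives ω₀ = 1/√(LC).
Step 2 — ω₀ = 1/√(0.00976·1.12e-05) = 3025 rad/s.
Step 3 — f₀ = ω₀/(2π) = 481.4 Hz.

f₀ = 481.4 Hz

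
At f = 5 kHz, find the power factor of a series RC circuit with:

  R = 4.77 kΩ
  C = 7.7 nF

Step 1 — Angular frequency: ω = 2π·f = 2π·5000 = 3.142e+04 rad/s.
Step 2 — Component impedances:
  R: Z = R = 4770 Ω
  C: Z = 1/(jωC) = -j/(ω·C) = 0 - j4134 Ω
Step 3 — Series combination: Z_total = R + C = 4770 - j4134 Ω = 6312∠-40.9° Ω.
Step 4 — Power factor: PF = cos(φ) = Re(Z)/|Z| = 4770/6312 = 0.7557.
Step 5 — Type: Im(Z) = -4134 ⇒ leading (phase φ = -40.9°).

PF = 0.7557 (leading, φ = -40.9°)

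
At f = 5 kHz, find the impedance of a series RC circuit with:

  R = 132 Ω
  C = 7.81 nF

Step 1 — Angular frequency: ω = 2π·f = 2π·5000 = 3.142e+04 rad/s.
Step 2 — Component impedances:
  R: Z = R = 132 Ω
  C: Z = 1/(jωC) = -j/(ω·C) = 0 - j4076 Ω
Step 3 — Series combination: Z_total = R + C = 132 - j4076 Ω = 4078∠-88.1° Ω.

Z = 132 - j4076 Ω = 4078∠-88.1° Ω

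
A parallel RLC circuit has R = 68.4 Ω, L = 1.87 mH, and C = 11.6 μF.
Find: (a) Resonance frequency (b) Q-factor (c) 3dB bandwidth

Step 1 — Resonance: ω₀ = 1/√(LC) = 1/√(0.00187·1.16e-05) = 6790 rad/s.
Step 2 — f₀ = ω₀/(2π) = 1081 Hz.
Step 3 — Parallel Q: Q = R/(ω₀L) = 68.4/(6790·0.00187) = 5.387.
Step 4 — Bandwidth: Δω = ω₀/Q = 1260 rad/s; BW = Δω/(2π) = 200.6 Hz.

(a) f₀ = 1081 Hz  (b) Q = 5.387  (c) BW = 200.6 Hz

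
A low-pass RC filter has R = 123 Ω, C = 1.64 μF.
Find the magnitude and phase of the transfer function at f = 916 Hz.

Step 1 — Angular frequency: ω = 2π·916 = 5755 rad/s.
Step 2 — Transfer function: H(jω) = 1/(1 + jωRC).
Step 3 — Denominator: 1 + jωRC = 1 + j·5755·123·1.64e-06 = 1 + j1.161.
Step 4 — H = 0.4259 - j0.4945.
Step 5 — Magnitude: |H| = 0.6526 (-3.7 dB); phase: φ = -49.3°.

|H| = 0.6526 (-3.7 dB), φ = -49.3°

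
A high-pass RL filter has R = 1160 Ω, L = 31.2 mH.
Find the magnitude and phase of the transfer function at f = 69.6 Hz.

Step 1 — Angular frequency: ω = 2π·69.6 = 437.3 rad/s.
Step 2 — Transfer function: H(jω) = jωL/(R + jωL).
Step 3 — Numerator jωL = j·13.64; denominator R + jωL = 1160 + j13.64.
Step 4 — H = 0.0001383 + j0.01176.
Step 5 — Magnitude: |H| = 0.01176 (-38.6 dB); phase: φ = 89.3°.

|H| = 0.01176 (-38.6 dB), φ = 89.3°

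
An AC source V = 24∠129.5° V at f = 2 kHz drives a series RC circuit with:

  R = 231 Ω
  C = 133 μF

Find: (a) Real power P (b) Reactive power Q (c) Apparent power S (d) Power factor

Step 1 — Angular frequency: ω = 2π·f = 2π·2000 = 1.257e+04 rad/s.
Step 2 — Component impedances:
  R: Z = R = 231 Ω
  C: Z = 1/(jωC) = -j/(ω·C) = 0 - j0.5983 Ω
Step 3 — Series combination: Z_total = R + C = 231 - j0.5983 Ω = 231∠-0.1° Ω.
Step 4 — Source phasor: V = 24∠129.5° V = -15.27 + j18.52 V.
Step 5 — Current: I = V / Z = -0.06629 + j0.08 A = 0.1039∠129.6° A.
Step 6 — Complex power: S = V·I* = 2.493 - j0.006459 VA.
Step 7 — Real power: P = Re(S) = 2.493 W.
Step 8 — Reactive power: Q = Im(S) = -0.006459 VAR.
Step 9 — Apparent power: |S| = 2.493 VA.
Step 10 — Power factor: PF = P/|S| = 1 (leading).

(a) P = 2.493 W  (b) Q = -0.006459 VAR  (c) S = 2.493 VA  (d) PF = 1 (leading)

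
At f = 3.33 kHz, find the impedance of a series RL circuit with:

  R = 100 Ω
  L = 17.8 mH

Step 1 — Angular frequency: ω = 2π·f = 2π·3330 = 2.092e+04 rad/s.
Step 2 — Component impedances:
  R: Z = R = 100 Ω
  L: Z = jωL = j·2.092e+04·0.0178 = 0 + j372.4 Ω
Step 3 — Series combination: Z_total = R + L = 100 + j372.4 Ω = 385.6∠75.0° Ω.

Z = 100 + j372.4 Ω = 385.6∠75.0° Ω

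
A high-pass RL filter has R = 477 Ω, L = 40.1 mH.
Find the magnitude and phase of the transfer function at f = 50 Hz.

Step 1 — Angular frequency: ω = 2π·50 = 314.2 rad/s.
Step 2 — Transfer function: H(jω) = jωL/(R + jωL).
Step 3 — Numerator jωL = j·12.6; denominator R + jωL = 477 + j12.6.
Step 4 — H = 0.000697 + j0.02639.
Step 5 — Magnitude: |H| = 0.0264 (-31.6 dB); phase: φ = 88.5°.

|H| = 0.0264 (-31.6 dB), φ = 88.5°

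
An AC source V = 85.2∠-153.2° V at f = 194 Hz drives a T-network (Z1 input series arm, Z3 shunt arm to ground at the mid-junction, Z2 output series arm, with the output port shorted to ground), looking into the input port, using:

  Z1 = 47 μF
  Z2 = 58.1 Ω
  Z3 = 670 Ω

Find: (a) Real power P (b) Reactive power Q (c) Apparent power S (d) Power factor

Step 1 — Angular frequency: ω = 2π·f = 2π·194 = 1219 rad/s.
Step 2 — Component impedances:
  Z1: Z = 1/(jωC) = -j/(ω·C) = 0 - j17.46 Ω
  Z2: Z = R = 58.1 Ω
  Z3: Z = R = 670 Ω
Step 3 — With the output port shorted to ground, the output series arm Z2 runs from the junction to ground; the shunt arm Z3 also runs from the junction to ground. They appear in parallel: Z3 || Z2 = 53.46 Ω.
Step 4 — Series with input arm Z1: Z_in = Z1 + (Z3 || Z2) = 53.46 - j17.46 Ω = 56.24∠-18.1° Ω.
Step 5 — Source phasor: V = 85.2∠-153.2° V = -76.05 - j38.41 V.
Step 6 — Current: I = V / Z = -1.073 - j1.069 A = 1.515∠-135.1° A.
Step 7 — Complex power: S = V·I* = 122.7 - j40.06 VA.
Step 8 — Real power: P = Re(S) = 122.7 W.
Step 9 — Reactive power: Q = Im(S) = -40.06 VAR.
Step 10 — Apparent power: |S| = 129.1 VA.
Step 11 — Power factor: PF = P/|S| = 0.9506 (leading).

(a) P = 122.7 W  (b) Q = -40.06 VAR  (c) S = 129.1 VA  (d) PF = 0.9506 (leading)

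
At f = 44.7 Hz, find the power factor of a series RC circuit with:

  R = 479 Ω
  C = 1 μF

Step 1 — Angular frequency: ω = 2π·f = 2π·44.7 = 280.9 rad/s.
Step 2 — Component impedances:
  R: Z = R = 479 Ω
  C: Z = 1/(jωC) = -j/(ω·C) = 0 - j3561 Ω
Step 3 — Series combination: Z_total = R + C = 479 - j3561 Ω = 3593∠-82.3° Ω.
Step 4 — Power factor: PF = cos(φ) = Re(Z)/|Z| = 479/3593 = 0.1333.
Step 5 — Type: Im(Z) = -3561 ⇒ leading (phase φ = -82.3°).

PF = 0.1333 (leading, φ = -82.3°)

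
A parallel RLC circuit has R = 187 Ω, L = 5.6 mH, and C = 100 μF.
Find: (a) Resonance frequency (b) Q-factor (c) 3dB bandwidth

Step 1 — Resonance: ω₀ = 1/√(LC) = 1/√(0.0056·0.0001) = 1336 rad/s.
Step 2 — f₀ = ω₀/(2π) = 212.7 Hz.
Step 3 — Parallel Q: Q = R/(ω₀L) = 187/(1336·0.0056) = 24.99.
Step 4 — Bandwidth: Δω = ω₀/Q = 53.48 rad/s; BW = Δω/(2π) = 8.511 Hz.

(a) f₀ = 212.7 Hz  (b) Q = 24.99  (c) BW = 8.511 Hz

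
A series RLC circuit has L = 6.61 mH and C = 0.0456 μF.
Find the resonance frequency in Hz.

Step 1 — Resonance condition Im(Z)=0 gives ω₀ = 1/√(LC).
Step 2 — ω₀ = 1/√(0.00661·4.56e-08) = 5.76e+04 rad/s.
Step 3 — f₀ = ω₀/(2π) = 9167 Hz.

f₀ = 9167 Hz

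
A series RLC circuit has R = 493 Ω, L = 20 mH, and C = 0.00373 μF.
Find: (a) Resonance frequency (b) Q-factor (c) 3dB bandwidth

Step 1 — Resonance condition Im(Z)=0 gives ω₀ = 1/√(LC).
Step 2 — ω₀ = 1/√(0.02·3.73e-09) = 1.158e+05 rad/s.
Step 3 — f₀ = ω₀/(2π) = 1.843e+04 Hz.
Step 4 — Series Q: Q = ω₀L/R = 1.158e+05·0.02/493 = 4.697.
Step 5 — 3dB bandwidth: Δω = ω₀/Q = 2.465e+04 rad/s; BW = Δω/(2π) = 3923 Hz.

(a) f₀ = 1.843e+04 Hz  (b) Q = 4.697  (c) BW = 3923 Hz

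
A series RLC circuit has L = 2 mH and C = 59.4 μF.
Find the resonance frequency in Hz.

Step 1 — Resonance condition Im(Z)=0 gives ω₀ = 1/√(LC).
Step 2 — ω₀ = 1/√(0.002·5.94e-05) = 2901 rad/s.
Step 3 — f₀ = ω₀/(2π) = 461.8 Hz.

f₀ = 461.8 Hz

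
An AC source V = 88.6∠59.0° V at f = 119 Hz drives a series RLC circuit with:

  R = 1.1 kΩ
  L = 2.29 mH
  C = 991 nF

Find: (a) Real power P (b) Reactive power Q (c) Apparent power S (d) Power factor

Step 1 — Angular frequency: ω = 2π·f = 2π·119 = 747.7 rad/s.
Step 2 — Component impedances:
  R: Z = R = 1100 Ω
  L: Z = jωL = j·747.7·0.00229 = 0 + j1.712 Ω
  C: Z = 1/(jωC) = -j/(ω·C) = 0 - j1350 Ω
Step 3 — Series combination: Z_total = R + L + C = 1100 - j1348 Ω = 1740∠-50.8° Ω.
Step 4 — Source phasor: V = 88.6∠59.0° V = 45.63 + j75.95 V.
Step 5 — Current: I = V / Z = -0.01724 + j0.04792 A = 0.05093∠109.8° A.
Step 6 — Complex power: S = V·I* = 2.853 - j3.496 VA.
Step 7 — Real power: P = Re(S) = 2.853 W.
Step 8 — Reactive power: Q = Im(S) = -3.496 VAR.
Step 9 — Apparent power: |S| = 4.512 VA.
Step 10 — Power factor: PF = P/|S| = 0.6323 (leading).

(a) P = 2.853 W  (b) Q = -3.496 VAR  (c) S = 4.512 VA  (d) PF = 0.6323 (leading)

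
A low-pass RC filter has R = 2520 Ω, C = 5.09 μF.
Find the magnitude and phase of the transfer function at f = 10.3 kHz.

Step 1 — Angular frequency: ω = 2π·1.03e+04 = 6.472e+04 rad/s.
Step 2 — Transfer function: H(jω) = 1/(1 + jωRC).
Step 3 — Denominator: 1 + jωRC = 1 + j·6.472e+04·2520·5.09e-06 = 1 + j830.1.
Step 4 — H = 1.451e-06 - j0.001205.
Step 5 — Magnitude: |H| = 0.001205 (-58.4 dB); phase: φ = -89.9°.

|H| = 0.001205 (-58.4 dB), φ = -89.9°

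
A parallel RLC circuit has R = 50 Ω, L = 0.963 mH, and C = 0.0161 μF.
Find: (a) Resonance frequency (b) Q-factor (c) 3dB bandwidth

Step 1 — Resonance: ω₀ = 1/√(LC) = 1/√(0.000963·1.61e-08) = 2.54e+05 rad/s.
Step 2 — f₀ = ω₀/(2π) = 4.042e+04 Hz.
Step 3 — Parallel Q: Q = R/(ω₀L) = 50/(2.54e+05·0.000963) = 0.2044.
Step 4 — Bandwidth: Δω = ω₀/Q = 1.242e+06 rad/s; BW = Δω/(2π) = 1.977e+05 Hz.

(a) f₀ = 4.042e+04 Hz  (b) Q = 0.2044  (c) BW = 1.977e+05 Hz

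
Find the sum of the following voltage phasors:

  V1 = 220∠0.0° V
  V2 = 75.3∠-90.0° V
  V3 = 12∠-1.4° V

Step 1 — Convert each phasor to rectangular form:
  V1 = 220·(cos(0.0°) + j·sin(0.0°)) = 220 V
  V2 = 75.3·(cos(-90.0°) + j·sin(-90.0°)) = 0 - j75.3 V
  V3 = 12·(cos(-1.4°) + j·sin(-1.4°)) = 12 - j0.2932 V
Step 2 — Sum components: V_total = 232 - j75.59 V.
Step 3 — Convert to polar: |V_total| = 244 V, ∠V_total = -18.0°.

V_total = 244∠-18.0° V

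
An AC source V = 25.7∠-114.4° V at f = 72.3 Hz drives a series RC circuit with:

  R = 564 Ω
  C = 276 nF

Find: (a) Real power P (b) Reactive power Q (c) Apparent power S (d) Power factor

Step 1 — Angular frequency: ω = 2π·f = 2π·72.3 = 454.3 rad/s.
Step 2 — Component impedances:
  R: Z = R = 564 Ω
  C: Z = 1/(jωC) = -j/(ω·C) = 0 - j7976 Ω
Step 3 — Series combination: Z_total = R + C = 564 - j7976 Ω = 7996∠-86.0° Ω.
Step 4 — Source phasor: V = 25.7∠-114.4° V = -10.62 - j23.4 V.
Step 5 — Current: I = V / Z = 0.002826 - j0.001531 A = 0.003214∠-28.4° A.
Step 6 — Complex power: S = V·I* = 0.005827 - j0.0824 VA.
Step 7 — Real power: P = Re(S) = 0.005827 W.
Step 8 — Reactive power: Q = Im(S) = -0.0824 VAR.
Step 9 — Apparent power: |S| = 0.08261 VA.
Step 10 — Power factor: PF = P/|S| = 0.07054 (leading).

(a) P = 0.005827 W  (b) Q = -0.0824 VAR  (c) S = 0.08261 VA  (d) PF = 0.07054 (leading)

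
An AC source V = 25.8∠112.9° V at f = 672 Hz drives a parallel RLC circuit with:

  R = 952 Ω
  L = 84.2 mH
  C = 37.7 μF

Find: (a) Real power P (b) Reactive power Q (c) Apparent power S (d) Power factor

Step 1 — Angular frequency: ω = 2π·f = 2π·672 = 4222 rad/s.
Step 2 — Component impedances:
  R: Z = R = 952 Ω
  L: Z = jωL = j·4222·0.0842 = 0 + j355.5 Ω
  C: Z = 1/(jωC) = -j/(ω·C) = 0 - j6.282 Ω
Step 3 — Parallel combination: 1/Z_total = 1/R + 1/L + 1/C; Z_total = 0.04296 - j6.395 Ω = 6.395∠-89.6° Ω.
Step 4 — Source phasor: V = 25.8∠112.9° V = -10.04 + j23.77 V.
Step 5 — Current: I = V / Z = -3.727 - j1.545 A = 4.034∠-157.5° A.
Step 6 — Complex power: S = V·I* = 0.6992 - j104.1 VA.
Step 7 — Real power: P = Re(S) = 0.6992 W.
Step 8 — Reactive power: Q = Im(S) = -104.1 VAR.
Step 9 — Apparent power: |S| = 104.1 VA.
Step 10 — Power factor: PF = P/|S| = 0.006717 (leading).

(a) P = 0.6992 W  (b) Q = -104.1 VAR  (c) S = 104.1 VA  (d) PF = 0.006717 (leading)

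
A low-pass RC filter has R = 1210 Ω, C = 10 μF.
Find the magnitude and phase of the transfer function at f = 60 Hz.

Step 1 — Angular frequency: ω = 2π·60 = 377 rad/s.
Step 2 — Transfer function: H(jω) = 1/(1 + jωRC).
Step 3 — Denominator: 1 + jωRC = 1 + j·377·1210·1e-05 = 1 + j4.562.
Step 4 — H = 0.04585 - j0.2092.
Step 5 — Magnitude: |H| = 0.2141 (-13.4 dB); phase: φ = -77.6°.

|H| = 0.2141 (-13.4 dB), φ = -77.6°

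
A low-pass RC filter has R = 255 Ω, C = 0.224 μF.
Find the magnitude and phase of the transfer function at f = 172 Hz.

Step 1 — Angular frequency: ω = 2π·172 = 1081 rad/s.
Step 2 — Transfer function: H(jω) = 1/(1 + jωRC).
Step 3 — Denominator: 1 + jωRC = 1 + j·1081·255·2.24e-07 = 1 + j0.06173.
Step 4 — H = 0.9962 - j0.0615.
Step 5 — Magnitude: |H| = 0.9981 (-0.0 dB); phase: φ = -3.5°.

|H| = 0.9981 (-0.0 dB), φ = -3.5°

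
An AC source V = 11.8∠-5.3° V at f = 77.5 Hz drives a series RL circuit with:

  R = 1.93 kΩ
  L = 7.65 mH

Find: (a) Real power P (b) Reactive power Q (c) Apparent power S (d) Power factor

Step 1 — Angular frequency: ω = 2π·f = 2π·77.5 = 486.9 rad/s.
Step 2 — Component impedances:
  R: Z = R = 1930 Ω
  L: Z = jωL = j·486.9·0.00765 = 0 + j3.725 Ω
Step 3 — Series combination: Z_total = R + L = 1930 + j3.725 Ω = 1930∠0.1° Ω.
Step 4 — Source phasor: V = 11.8∠-5.3° V = 11.75 - j1.09 V.
Step 5 — Current: I = V / Z = 0.006087 - j0.0005765 A = 0.006114∠-5.4° A.
Step 6 — Complex power: S = V·I* = 0.07214 + j0.0001392 VA.
Step 7 — Real power: P = Re(S) = 0.07214 W.
Step 8 — Reactive power: Q = Im(S) = 0.0001392 VAR.
Step 9 — Apparent power: |S| = 0.07214 VA.
Step 10 — Power factor: PF = P/|S| = 1 (lagging).

(a) P = 0.07214 W  (b) Q = 0.0001392 VAR  (c) S = 0.07214 VA  (d) PF = 1 (lagging)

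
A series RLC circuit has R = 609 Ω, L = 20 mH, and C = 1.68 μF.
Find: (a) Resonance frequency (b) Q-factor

Step 1 — Resonance condition Im(Z)=0 gives ω₀ = 1/√(LC).
Step 2 — ω₀ = 1/√(0.02·1.68e-06) = 5455 rad/s.
Step 3 — f₀ = ω₀/(2π) = 868.3 Hz.
Step 4 — Series Q: Q = ω₀L/R = 5455·0.02/609 = 0.1792.

(a) f₀ = 868.3 Hz  (b) Q = 0.1792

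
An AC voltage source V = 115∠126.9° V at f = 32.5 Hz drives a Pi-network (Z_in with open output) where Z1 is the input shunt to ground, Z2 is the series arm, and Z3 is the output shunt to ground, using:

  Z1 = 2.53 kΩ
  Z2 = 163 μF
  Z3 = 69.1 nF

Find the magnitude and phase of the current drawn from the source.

Step 1 — Angular frequency: ω = 2π·f = 2π·32.5 = 204.2 rad/s.
Step 2 — Component impedances:
  Z1: Z = R = 2530 Ω
  Z2: Z = 1/(jωC) = -j/(ω·C) = 0 - j30.04 Ω
  Z3: Z = 1/(jωC) = -j/(ω·C) = 0 - j7.087e+04 Ω
Step 3 — With open output, the series arm Z2 and the output shunt Z3 appear in series to ground: Z2 + Z3 = 0 - j7.09e+04 Ω.
Step 4 — Parallel with input shunt Z1: Z_in = Z1 || (Z2 + Z3) = 2527 - j90.17 Ω = 2528∠-2.0° Ω.
Step 5 — Source phasor: V = 115∠126.9° V = -69.05 + j91.96 V.
Step 6 — Ohm's law: I = V / Z_total = (-69.05 + j91.96) / (2527 - j90.17) = -0.02859 + j0.03538 A.
Step 7 — Convert to polar: |I| = 0.04548 A, ∠I = 128.9°.

I = 0.04548∠128.9° A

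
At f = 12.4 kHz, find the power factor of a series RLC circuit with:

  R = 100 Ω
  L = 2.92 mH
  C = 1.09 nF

Step 1 — Angular frequency: ω = 2π·f = 2π·1.24e+04 = 7.791e+04 rad/s.
Step 2 — Component impedances:
  R: Z = R = 100 Ω
  L: Z = jωL = j·7.791e+04·0.00292 = 0 + j227.5 Ω
  C: Z = 1/(jωC) = -j/(ω·C) = 0 - j1.178e+04 Ω
Step 3 — Series combination: Z_total = R + L + C = 100 - j1.155e+04 Ω = 1.155e+04∠-89.5° Ω.
Step 4 — Power factor: PF = cos(φ) = Re(Z)/|Z| = 100/11548.2 = 0.008659.
Step 5 — Type: Im(Z) = -1.155e+04 ⇒ leading (phase φ = -89.5°).

PF = 0.008659 (leading, φ = -89.5°)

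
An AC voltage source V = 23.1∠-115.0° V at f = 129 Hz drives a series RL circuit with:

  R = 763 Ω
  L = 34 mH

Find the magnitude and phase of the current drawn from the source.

Step 1 — Angular frequency: ω = 2π·f = 2π·129 = 810.5 rad/s.
Step 2 — Component impedances:
  R: Z = R = 763 Ω
  L: Z = jωL = j·810.5·0.034 = 0 + j27.56 Ω
Step 3 — Series combination: Z_total = R + L = 763 + j27.56 Ω = 763.5∠2.1° Ω.
Step 4 — Source phasor: V = 23.1∠-115.0° V = -9.762 - j20.94 V.
Step 5 — Ohm's law: I = V / Z_total = (-9.762 - j20.94) / (763 + j27.56) = -0.01377 - j0.02694 A.
Step 6 — Convert to polar: |I| = 0.03026 A, ∠I = -117.1°.

I = 0.03026∠-117.1° A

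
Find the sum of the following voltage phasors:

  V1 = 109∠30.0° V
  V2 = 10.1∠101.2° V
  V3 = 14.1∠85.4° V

Step 1 — Convert each phasor to rectangular form:
  V1 = 109·(cos(30.0°) + j·sin(30.0°)) = 94.4 + j54.5 V
  V2 = 10.1·(cos(101.2°) + j·sin(101.2°)) = -1.962 + j9.908 V
  V3 = 14.1·(cos(85.4°) + j·sin(85.4°)) = 1.131 + j14.05 V
Step 2 — Sum components: V_total = 93.57 + j78.46 V.
Step 3 — Convert to polar: |V_total| = 122.1 V, ∠V_total = 40.0°.

V_total = 122.1∠40.0° V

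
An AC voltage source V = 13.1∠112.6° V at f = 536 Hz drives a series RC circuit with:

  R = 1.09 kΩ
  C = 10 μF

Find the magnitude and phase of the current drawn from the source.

Step 1 — Angular frequency: ω = 2π·f = 2π·536 = 3368 rad/s.
Step 2 — Component impedances:
  R: Z = R = 1090 Ω
  C: Z = 1/(jωC) = -j/(ω·C) = 0 - j29.69 Ω
Step 3 — Series combination: Z_total = R + C = 1090 - j29.69 Ω = 1090∠-1.6° Ω.
Step 4 — Source phasor: V = 13.1∠112.6° V = -5.034 + j12.09 V.
Step 5 — Ohm's law: I = V / Z_total = (-5.034 + j12.09) / (1090 - j29.69) = -0.004917 + j0.01096 A.
Step 6 — Convert to polar: |I| = 0.01201 A, ∠I = 114.2°.

I = 0.01201∠114.2° A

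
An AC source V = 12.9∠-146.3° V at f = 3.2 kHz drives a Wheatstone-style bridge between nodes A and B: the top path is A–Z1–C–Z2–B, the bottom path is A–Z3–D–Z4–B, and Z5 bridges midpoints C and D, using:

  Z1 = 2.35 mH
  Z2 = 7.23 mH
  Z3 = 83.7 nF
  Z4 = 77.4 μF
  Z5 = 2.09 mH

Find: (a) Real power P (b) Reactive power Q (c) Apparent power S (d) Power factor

Step 1 — Angular frequency: ω = 2π·f = 2π·3200 = 2.011e+04 rad/s.
Step 2 — Component impedances:
  Z1: Z = jωL = j·2.011e+04·0.00235 = 0 + j47.25 Ω
  Z2: Z = jωL = j·2.011e+04·0.00723 = 0 + j145.4 Ω
  Z3: Z = 1/(jωC) = -j/(ω·C) = 0 - j594.2 Ω
  Z4: Z = 1/(jωC) = -j/(ω·C) = 0 - j0.6426 Ω
  Z5: Z = jωL = j·2.011e+04·0.00209 = 0 + j42.02 Ω
Step 3 — Bridge requires nodal analysis (the Z5 bridge couples midpoints C and D, so the two paths cannot be reduced to a simple series/parallel combination). Setting node B to ground and injecting 1 A at node A, the 3-node admittance system at A, C, D solves to V_A = Z_AB = 0 + j91.89 Ω = 91.89∠90.0° Ω.
Step 4 — Source phasor: V = 12.9∠-146.3° V = -10.73 - j7.157 V.
Step 5 — Current: I = V / Z = -0.07789 + j0.1168 A = 0.1404∠123.7° A.
Step 6 — Complex power: S = V·I* = 0 + j1.811 VA.
Step 7 — Real power: P = Re(S) = 0 W.
Step 8 — Reactive power: Q = Im(S) = 1.811 VAR.
Step 9 — Apparent power: |S| = 1.811 VA.
Step 10 — Power factor: PF = P/|S| = 0 (lagging).

(a) P = 0 W  (b) Q = 1.811 VAR  (c) S = 1.811 VA  (d) PF = 0 (lagging)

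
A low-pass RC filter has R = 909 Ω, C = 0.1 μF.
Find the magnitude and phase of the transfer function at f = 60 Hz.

Step 1 — Angular frequency: ω = 2π·60 = 377 rad/s.
Step 2 — Transfer function: H(jω) = 1/(1 + jωRC).
Step 3 — Denominator: 1 + jωRC = 1 + j·377·909·1e-07 = 1 + j0.03427.
Step 4 — H = 0.9988 - j0.03423.
Step 5 — Magnitude: |H| = 0.9994 (-0.0 dB); phase: φ = -2.0°.

|H| = 0.9994 (-0.0 dB), φ = -2.0°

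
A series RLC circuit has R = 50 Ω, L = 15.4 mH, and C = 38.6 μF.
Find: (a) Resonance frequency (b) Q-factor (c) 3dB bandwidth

Step 1 — Resonance condition Im(Z)=0 gives ω₀ = 1/√(LC).
Step 2 — ω₀ = 1/√(0.0154·3.86e-05) = 1297 rad/s.
Step 3 — f₀ = ω₀/(2π) = 206.4 Hz.
Step 4 — Series Q: Q = ω₀L/R = 1297·0.0154/50 = 0.3995.
Step 5 — 3dB bandwidth: Δω = ω₀/Q = 3247 rad/s; BW = Δω/(2π) = 516.7 Hz.

(a) f₀ = 206.4 Hz  (b) Q = 0.3995  (c) BW = 516.7 Hz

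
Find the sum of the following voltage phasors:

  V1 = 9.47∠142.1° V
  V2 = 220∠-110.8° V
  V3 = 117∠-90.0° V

Step 1 — Convert each phasor to rectangular form:
  V1 = 9.47·(cos(142.1°) + j·sin(142.1°)) = -7.473 + j5.817 V
  V2 = 220·(cos(-110.8°) + j·sin(-110.8°)) = -78.12 - j205.7 V
  V3 = 117·(cos(-90.0°) + j·sin(-90.0°)) = 0 - j117 V
Step 2 — Sum components: V_total = -85.6 - j316.8 V.
Step 3 — Convert to polar: |V_total| = 328.2 V, ∠V_total = -105.1°.

V_total = 328.2∠-105.1° V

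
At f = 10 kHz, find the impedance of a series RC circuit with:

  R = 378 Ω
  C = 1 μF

Step 1 — Angular frequency: ω = 2π·f = 2π·1e+04 = 6.283e+04 rad/s.
Step 2 — Component impedances:
  R: Z = R = 378 Ω
  C: Z = 1/(jωC) = -j/(ω·C) = 0 - j15.92 Ω
Step 3 — Series combination: Z_total = R + C = 378 - j15.92 Ω = 378.3∠-2.4° Ω.

Z = 378 - j15.92 Ω = 378.3∠-2.4° Ω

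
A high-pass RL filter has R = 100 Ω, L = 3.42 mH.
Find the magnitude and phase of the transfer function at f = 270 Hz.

Step 1 — Angular frequency: ω = 2π·270 = 1696 rad/s.
Step 2 — Transfer function: H(jω) = jωL/(R + jωL).
Step 3 — Numerator jωL = j·5.802; denominator R + jωL = 100 + j5.802.
Step 4 — H = 0.003355 + j0.05782.
Step 5 — Magnitude: |H| = 0.05792 (-24.7 dB); phase: φ = 86.7°.

|H| = 0.05792 (-24.7 dB), φ = 86.7°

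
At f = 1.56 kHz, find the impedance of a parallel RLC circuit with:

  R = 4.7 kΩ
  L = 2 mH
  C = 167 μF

Step 1 — Angular frequency: ω = 2π·f = 2π·1560 = 9802 rad/s.
Step 2 — Component impedances:
  R: Z = R = 4700 Ω
  L: Z = jωL = j·9802·0.002 = 0 + j19.6 Ω
  C: Z = 1/(jωC) = -j/(ω·C) = 0 - j0.6109 Ω
Step 3 — Parallel combination: 1/Z_total = 1/R + 1/L + 1/C; Z_total = 8.46e-05 - j0.6306 Ω = 0.6306∠-90.0° Ω.

Z = 8.46e-05 - j0.6306 Ω = 0.6306∠-90.0° Ω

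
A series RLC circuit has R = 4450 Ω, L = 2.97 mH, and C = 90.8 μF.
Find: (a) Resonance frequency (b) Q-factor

Step 1 — Resonance condition Im(Z)=0 gives ω₀ = 1/√(LC).
Step 2 — ω₀ = 1/√(0.00297·9.08e-05) = 1926 rad/s.
Step 3 — f₀ = ω₀/(2π) = 306.5 Hz.
Step 4 — Series Q: Q = ω₀L/R = 1926·0.00297/4450 = 0.001285.

(a) f₀ = 306.5 Hz  (b) Q = 0.001285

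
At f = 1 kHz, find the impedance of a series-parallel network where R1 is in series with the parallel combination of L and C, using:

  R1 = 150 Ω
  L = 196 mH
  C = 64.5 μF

Step 1 — Angular frequency: ω = 2π·f = 2π·1000 = 6283 rad/s.
Step 2 — Component impedances:
  R1: Z = R = 150 Ω
  L: Z = jωL = j·6283·0.196 = 0 + j1232 Ω
  C: Z = 1/(jωC) = -j/(ω·C) = 0 - j2.468 Ω
Step 3 — Parallel branch: L || C = 1/(1/L + 1/C) = 0 - j2.472 Ω.
Step 4 — Series with R1: Z_total = R1 + (L || C) = 150 - j2.472 Ω = 150∠-0.9° Ω.

Z = 150 - j2.472 Ω = 150∠-0.9° Ω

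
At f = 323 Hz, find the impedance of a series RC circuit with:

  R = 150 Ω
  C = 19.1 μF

Step 1 — Angular frequency: ω = 2π·f = 2π·323 = 2029 rad/s.
Step 2 — Component impedances:
  R: Z = R = 150 Ω
  C: Z = 1/(jωC) = -j/(ω·C) = 0 - j25.8 Ω
Step 3 — Series combination: Z_total = R + C = 150 - j25.8 Ω = 152.2∠-9.8° Ω.

Z = 150 - j25.8 Ω = 152.2∠-9.8° Ω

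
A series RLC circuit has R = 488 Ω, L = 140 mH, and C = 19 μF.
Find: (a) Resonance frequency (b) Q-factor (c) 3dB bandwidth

Step 1 — Resonance condition Im(Z)=0 gives ω₀ = 1/√(LC).
Step 2 — ω₀ = 1/√(0.14·1.9e-05) = 613.1 rad/s.
Step 3 — f₀ = ω₀/(2π) = 97.58 Hz.
Step 4 — Series Q: Q = ω₀L/R = 613.1·0.14/488 = 0.1759.
Step 5 — 3dB bandwidth: Δω = ω₀/Q = 3486 rad/s; BW = Δω/(2π) = 554.8 Hz.

(a) f₀ = 97.58 Hz  (b) Q = 0.1759  (c) BW = 554.8 Hz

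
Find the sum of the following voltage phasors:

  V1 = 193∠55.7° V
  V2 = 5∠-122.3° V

Step 1 — Convert each phasor to rectangular form:
  V1 = 193·(cos(55.7°) + j·sin(55.7°)) = 108.8 + j159.4 V
  V2 = 5·(cos(-122.3°) + j·sin(-122.3°)) = -2.672 - j4.226 V
Step 2 — Sum components: V_total = 106.1 + j155.2 V.
Step 3 — Convert to polar: |V_total| = 188 V, ∠V_total = 55.6°.

V_total = 188∠55.6° V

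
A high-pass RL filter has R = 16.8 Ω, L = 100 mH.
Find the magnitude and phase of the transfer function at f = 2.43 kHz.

Step 1 — Angular frequency: ω = 2π·2430 = 1.527e+04 rad/s.
Step 2 — Transfer function: H(jω) = jωL/(R + jωL).
Step 3 — Numerator jωL = j·1527; denominator R + jωL = 16.8 + j1527.
Step 4 — H = 0.9999 + j0.011.
Step 5 — Magnitude: |H| = 0.9999 (-0.0 dB); phase: φ = 0.6°.

|H| = 0.9999 (-0.0 dB), φ = 0.6°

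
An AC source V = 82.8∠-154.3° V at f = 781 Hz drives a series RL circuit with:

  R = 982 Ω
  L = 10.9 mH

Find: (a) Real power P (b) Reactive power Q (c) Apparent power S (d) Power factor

Step 1 — Angular frequency: ω = 2π·f = 2π·781 = 4907 rad/s.
Step 2 — Component impedances:
  R: Z = R = 982 Ω
  L: Z = jωL = j·4907·0.0109 = 0 + j53.49 Ω
Step 3 — Series combination: Z_total = R + L = 982 + j53.49 Ω = 983.5∠3.1° Ω.
Step 4 — Source phasor: V = 82.8∠-154.3° V = -74.61 - j35.91 V.
Step 5 — Current: I = V / Z = -0.07774 - j0.03233 A = 0.08419∠-157.4° A.
Step 6 — Complex power: S = V·I* = 6.961 + j0.3791 VA.
Step 7 — Real power: P = Re(S) = 6.961 W.
Step 8 — Reactive power: Q = Im(S) = 0.3791 VAR.
Step 9 — Apparent power: |S| = 6.971 VA.
Step 10 — Power factor: PF = P/|S| = 0.9985 (lagging).

(a) P = 6.961 W  (b) Q = 0.3791 VAR  (c) S = 6.971 VA  (d) PF = 0.9985 (lagging)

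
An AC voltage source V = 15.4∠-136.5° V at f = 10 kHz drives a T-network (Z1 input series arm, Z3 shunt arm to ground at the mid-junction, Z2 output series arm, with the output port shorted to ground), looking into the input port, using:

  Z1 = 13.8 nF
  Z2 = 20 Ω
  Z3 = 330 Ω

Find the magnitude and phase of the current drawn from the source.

Step 1 — Angular frequency: ω = 2π·f = 2π·1e+04 = 6.283e+04 rad/s.
Step 2 — Component impedances:
  Z1: Z = 1/(jωC) = -j/(ω·C) = 0 - j1153 Ω
  Z2: Z = R = 20 Ω
  Z3: Z = R = 330 Ω
Step 3 — With the output port shorted to ground, the output series arm Z2 runs from the junction to ground; the shunt arm Z3 also runs from the junction to ground. They appear in parallel: Z3 || Z2 = 18.86 Ω.
Step 4 — Series with input arm Z1: Z_in = Z1 + (Z3 || Z2) = 18.86 - j1153 Ω = 1153∠-89.1° Ω.
Step 5 — Source phasor: V = 15.4∠-136.5° V = -11.17 - j10.6 V.
Step 6 — Ohm's law: I = V / Z_total = (-11.17 - j10.6) / (18.86 - j1153) = 0.009031 - j0.009834 A.
Step 7 — Convert to polar: |I| = 0.01335 A, ∠I = -47.4°.

I = 0.01335∠-47.4° A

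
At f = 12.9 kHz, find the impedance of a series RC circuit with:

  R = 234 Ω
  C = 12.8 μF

Step 1 — Angular frequency: ω = 2π·f = 2π·1.29e+04 = 8.105e+04 rad/s.
Step 2 — Component impedances:
  R: Z = R = 234 Ω
  C: Z = 1/(jωC) = -j/(ω·C) = 0 - j0.9639 Ω
Step 3 — Series combination: Z_total = R + C = 234 - j0.9639 Ω = 234∠-0.2° Ω.

Z = 234 - j0.9639 Ω = 234∠-0.2° Ω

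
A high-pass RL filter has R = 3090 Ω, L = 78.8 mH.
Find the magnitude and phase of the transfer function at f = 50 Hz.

Step 1 — Angular frequency: ω = 2π·50 = 314.2 rad/s.
Step 2 — Transfer function: H(jω) = jωL/(R + jωL).
Step 3 — Numerator jωL = j·24.76; denominator R + jωL = 3090 + j24.76.
Step 4 — H = 6.418e-05 + j0.008011.
Step 5 — Magnitude: |H| = 0.008011 (-41.9 dB); phase: φ = 89.5°.

|H| = 0.008011 (-41.9 dB), φ = 89.5°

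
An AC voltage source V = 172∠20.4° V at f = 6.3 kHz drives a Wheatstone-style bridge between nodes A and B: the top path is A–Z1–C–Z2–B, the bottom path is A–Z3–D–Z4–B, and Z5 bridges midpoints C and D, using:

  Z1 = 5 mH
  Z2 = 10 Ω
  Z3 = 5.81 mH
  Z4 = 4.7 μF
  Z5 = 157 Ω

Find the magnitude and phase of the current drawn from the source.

Step 1 — Angular frequency: ω = 2π·f = 2π·6300 = 3.958e+04 rad/s.
Step 2 — Component impedances:
  Z1: Z = jωL = j·3.958e+04·0.005 = 0 + j197.9 Ω
  Z2: Z = R = 10 Ω
  Z3: Z = jωL = j·3.958e+04·0.00581 = 0 + j230 Ω
  Z4: Z = 1/(jωC) = -j/(ω·C) = 0 - j5.375 Ω
  Z5: Z = R = 157 Ω
Step 3 — Bridge requires nodal analysis (the Z5 bridge couples midpoints C and D, so the two paths cannot be reduced to a simple series/parallel combination). Setting node B to ground and injecting 1 A at node A, the 3-node admittance system at A, C, D solves to V_A = Z_AB = 2.698 + j105.1 Ω = 105.1∠88.5° Ω.
Step 4 — Source phasor: V = 172∠20.4° V = 161.2 + j59.95 V.
Step 5 — Ohm's law: I = V / Z_total = (161.2 + j59.95) / (2.698 + j105.1) = 0.6094 - j1.518 A.
Step 6 — Convert to polar: |I| = 1.636 A, ∠I = -68.1°.

I = 1.636∠-68.1° A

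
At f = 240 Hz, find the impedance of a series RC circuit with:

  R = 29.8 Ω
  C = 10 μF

Step 1 — Angular frequency: ω = 2π·f = 2π·240 = 1508 rad/s.
Step 2 — Component impedances:
  R: Z = R = 29.8 Ω
  C: Z = 1/(jωC) = -j/(ω·C) = 0 - j66.31 Ω
Step 3 — Series combination: Z_total = R + C = 29.8 - j66.31 Ω = 72.7∠-65.8° Ω.

Z = 29.8 - j66.31 Ω = 72.7∠-65.8° Ω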